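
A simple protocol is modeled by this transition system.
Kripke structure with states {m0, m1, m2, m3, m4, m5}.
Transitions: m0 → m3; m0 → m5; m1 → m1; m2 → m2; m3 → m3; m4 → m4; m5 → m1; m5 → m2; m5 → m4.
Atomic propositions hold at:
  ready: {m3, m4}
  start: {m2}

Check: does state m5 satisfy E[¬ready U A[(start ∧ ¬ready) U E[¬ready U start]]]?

Sat(¬ready) = {m0, m1, m2, m5}
Sat(start ∧ ¬ready) = {m2}
E[¬ready U start]: least fixpoint, start Z0 = Sat(start) = {m2}, add states in Sat(¬ready) with some successor in Z. Z1 = {m2, m5}; Z2 = {m0, m2, m5}; fixed.
Sat(E[¬ready U start]) = {m0, m2, m5}
A[(start ∧ ¬ready) U E[¬ready U start]]: least fixpoint, start Z0 = Sat(E[¬ready U start]) = {m0, m2, m5}, add states in Sat(start ∧ ¬ready) with every successor in Z. Already a fixed point.
Sat(A[(start ∧ ¬ready) U E[¬ready U start]]) = {m0, m2, m5}
E[¬ready U A[(start ∧ ¬ready) U E[¬ready U start]]]: least fixpoint, start Z0 = Sat(A[(start ∧ ¬ready) U E[¬ready U start]]) = {m0, m2, m5}, add states in Sat(¬ready) with some successor in Z. Already a fixed point.
Sat(E[¬ready U A[(start ∧ ¬ready) U E[¬ready U start]]]) = {m0, m2, m5}
m5 ∈ Sat(E[¬ready U A[(start ∧ ¬ready) U E[¬ready U start]]]) = {m0, m2, m5}, so the formula holds at m5.

Yes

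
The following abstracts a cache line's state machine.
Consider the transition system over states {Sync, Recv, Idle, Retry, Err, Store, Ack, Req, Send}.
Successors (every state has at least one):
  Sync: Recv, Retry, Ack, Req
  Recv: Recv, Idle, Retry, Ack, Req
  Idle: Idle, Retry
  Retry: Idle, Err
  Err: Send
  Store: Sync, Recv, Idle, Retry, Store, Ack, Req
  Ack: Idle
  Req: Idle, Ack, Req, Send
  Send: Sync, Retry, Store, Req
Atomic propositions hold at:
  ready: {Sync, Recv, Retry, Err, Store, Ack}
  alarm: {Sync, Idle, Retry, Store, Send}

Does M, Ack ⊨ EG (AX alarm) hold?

Sat(AX alarm) = {s : every successor in {Sync, Idle, Retry, Store, Send}} = {Idle, Err, Ack}
EG (AX alarm): greatest fixpoint, start Z0 = {Idle, Err, Ack}, keep only states in Sat with some successor in Z. Z1 = {Idle, Ack}; fixed.
Sat(EG (AX alarm)) = {Idle, Ack}
Ack ∈ Sat(EG (AX alarm)) = {Idle, Ack}, so the formula holds at Ack.

Yes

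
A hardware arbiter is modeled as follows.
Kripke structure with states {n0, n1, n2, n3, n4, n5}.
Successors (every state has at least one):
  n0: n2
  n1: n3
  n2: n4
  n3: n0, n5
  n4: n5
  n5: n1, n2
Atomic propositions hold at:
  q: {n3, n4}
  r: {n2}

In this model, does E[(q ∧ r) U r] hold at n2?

Sat(q ∧ r) = ∅
E[(q ∧ r) U r]: least fixpoint, start Z0 = Sat(r) = {n2}, add states in Sat(q ∧ r) with some successor in Z. Already a fixed point.
Sat(E[(q ∧ r) U r]) = {n2}
n2 ∈ Sat(E[(q ∧ r) U r]) = {n2}, so the formula holds at n2.

Yes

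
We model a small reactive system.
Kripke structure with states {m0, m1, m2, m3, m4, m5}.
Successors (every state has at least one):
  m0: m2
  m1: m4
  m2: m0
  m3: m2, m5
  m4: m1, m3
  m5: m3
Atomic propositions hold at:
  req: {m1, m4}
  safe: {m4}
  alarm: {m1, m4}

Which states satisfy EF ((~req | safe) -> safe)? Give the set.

Sat(~req) = {m0, m2, m3, m5}
Sat(~req | safe) = {m0, m2, m3, m4, m5}
Sat((~req | safe) -> safe) = {m1, m4}
EF ((~req | safe) -> safe): least fixpoint, start Z0 = {m1, m4}, add states with some successor in Z. Already a fixed point.
Sat(EF ((~req | safe) -> safe)) = {m1, m4}

{m1, m4}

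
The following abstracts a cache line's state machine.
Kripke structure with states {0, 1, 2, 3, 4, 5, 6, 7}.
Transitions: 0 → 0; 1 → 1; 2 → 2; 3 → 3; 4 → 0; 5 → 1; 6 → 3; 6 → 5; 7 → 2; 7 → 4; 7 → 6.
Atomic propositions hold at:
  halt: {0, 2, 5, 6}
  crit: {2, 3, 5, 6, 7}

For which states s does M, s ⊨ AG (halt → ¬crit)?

{0, 1, 3, 4}

Sat(¬crit) = {0, 1, 4}
Sat(halt → ¬crit) = {0, 1, 3, 4, 7}
AG (halt → ¬crit): greatest fixpoint, start Z0 = {0, 1, 3, 4, 7}, keep only states in Sat with every successor in Z. Z1 = {0, 1, 3, 4}; fixed.
Sat(AG (halt → ¬crit)) = {0, 1, 3, 4}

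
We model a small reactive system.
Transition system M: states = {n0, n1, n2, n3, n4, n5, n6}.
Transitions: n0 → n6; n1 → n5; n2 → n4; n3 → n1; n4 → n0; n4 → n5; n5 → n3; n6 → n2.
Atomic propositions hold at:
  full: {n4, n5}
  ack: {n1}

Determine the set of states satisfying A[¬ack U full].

Sat(¬ack) = {n0, n2, n3, n4, n5, n6}
A[¬ack U full]: least fixpoint, start Z0 = Sat(full) = {n4, n5}, add states in Sat(¬ack) with every successor in Z. Z1 = {n2, n4, n5}; Z2 = {n2, n4, n5, n6}; Z3 = {n0, n2, n4, n5, n6}; fixed.
Sat(A[¬ack U full]) = {n0, n2, n4, n5, n6}

{n0, n2, n4, n5, n6}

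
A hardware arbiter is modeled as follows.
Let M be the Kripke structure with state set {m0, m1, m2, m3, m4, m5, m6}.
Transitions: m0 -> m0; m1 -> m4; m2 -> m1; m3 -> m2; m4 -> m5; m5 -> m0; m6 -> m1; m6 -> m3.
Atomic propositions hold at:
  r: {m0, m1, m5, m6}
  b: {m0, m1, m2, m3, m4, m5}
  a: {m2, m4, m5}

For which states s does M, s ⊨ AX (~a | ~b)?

Sat(~a) = {m0, m1, m3, m6}
Sat(~b) = {m6}
Sat(~a | ~b) = {m0, m1, m3, m6}
Sat(AX (~a | ~b)) = {s : every successor in {m0, m1, m3, m6}} = {m0, m2, m5, m6}

{m0, m2, m5, m6}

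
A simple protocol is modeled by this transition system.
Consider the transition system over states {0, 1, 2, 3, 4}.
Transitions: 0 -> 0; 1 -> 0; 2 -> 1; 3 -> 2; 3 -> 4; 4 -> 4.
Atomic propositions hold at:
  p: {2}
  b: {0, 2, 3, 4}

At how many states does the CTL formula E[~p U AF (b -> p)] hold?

3

Sat(~p) = {0, 1, 3, 4}
Sat(b -> p) = {1, 2}
AF (b -> p): least fixpoint, start Z0 = {1, 2}, add states with every successor in Z. Already a fixed point.
Sat(AF (b -> p)) = {1, 2}
E[~p U AF (b -> p)]: least fixpoint, start Z0 = Sat(AF (b -> p)) = {1, 2}, add states in Sat(~p) with some successor in Z. Z1 = {1, 2, 3}; fixed.
Sat(E[~p U AF (b -> p)]) = {1, 2, 3}
|Sat(E[~p U AF (b -> p)])| = |{1, 2, 3}| = 3.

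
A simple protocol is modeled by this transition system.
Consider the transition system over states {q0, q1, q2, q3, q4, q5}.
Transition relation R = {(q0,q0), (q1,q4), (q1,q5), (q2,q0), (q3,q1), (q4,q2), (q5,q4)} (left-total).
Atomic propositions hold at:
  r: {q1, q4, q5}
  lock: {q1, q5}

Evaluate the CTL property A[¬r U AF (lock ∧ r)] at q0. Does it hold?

No

Sat(¬r) = {q0, q2, q3}
Sat(lock ∧ r) = {q1, q5}
AF (lock ∧ r): least fixpoint, start Z0 = {q1, q5}, add states with every successor in Z. Z1 = {q1, q3, q5}; fixed.
Sat(AF (lock ∧ r)) = {q1, q3, q5}
A[¬r U AF (lock ∧ r)]: least fixpoint, start Z0 = Sat(AF (lock ∧ r)) = {q1, q3, q5}, add states in Sat(¬r) with every successor in Z. Already a fixed point.
Sat(A[¬r U AF (lock ∧ r)]) = {q1, q3, q5}
q0 ∉ Sat(A[¬r U AF (lock ∧ r)]) = {q1, q3, q5}, so the formula does not hold at q0.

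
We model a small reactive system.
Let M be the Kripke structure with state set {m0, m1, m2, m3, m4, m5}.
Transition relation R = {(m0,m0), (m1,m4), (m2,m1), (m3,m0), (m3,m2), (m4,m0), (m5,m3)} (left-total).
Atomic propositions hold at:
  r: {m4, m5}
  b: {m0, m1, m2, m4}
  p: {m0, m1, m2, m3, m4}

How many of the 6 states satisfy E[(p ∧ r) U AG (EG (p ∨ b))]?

Sat(p ∧ r) = {m4}
Sat(p ∨ b) = {m0, m1, m2, m3, m4}
EG (p ∨ b): greatest fixpoint, start Z0 = {m0, m1, m2, m3, m4}, keep only states in Sat with some successor in Z. Already a fixed point.
Sat(EG (p ∨ b)) = {m0, m1, m2, m3, m4}
AG (EG (p ∨ b)): greatest fixpoint, start Z0 = {m0, m1, m2, m3, m4}, keep only states in Sat with every successor in Z. Already a fixed point.
Sat(AG (EG (p ∨ b))) = {m0, m1, m2, m3, m4}
E[(p ∧ r) U AG (EG (p ∨ b))]: least fixpoint, start Z0 = Sat(AG (EG (p ∨ b))) = {m0, m1, m2, m3, m4}, add states in Sat(p ∧ r) with some successor in Z. Already a fixed point.
Sat(E[(p ∧ r) U AG (EG (p ∨ b))]) = {m0, m1, m2, m3, m4}
|Sat(E[(p ∧ r) U AG (EG (p ∨ b))])| = |{m0, m1, m2, m3, m4}| = 5.

5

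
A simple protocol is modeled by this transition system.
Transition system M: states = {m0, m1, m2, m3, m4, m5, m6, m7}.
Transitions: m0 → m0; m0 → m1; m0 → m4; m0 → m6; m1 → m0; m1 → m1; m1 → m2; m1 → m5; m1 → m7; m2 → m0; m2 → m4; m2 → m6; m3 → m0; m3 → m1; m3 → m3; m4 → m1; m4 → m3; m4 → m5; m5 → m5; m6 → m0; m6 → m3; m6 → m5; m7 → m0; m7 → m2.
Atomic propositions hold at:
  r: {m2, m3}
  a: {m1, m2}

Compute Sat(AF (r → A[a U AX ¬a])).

{m0, m1, m2, m4, m5, m6, m7}

Sat(¬a) = {m0, m3, m4, m5, m6, m7}
Sat(AX ¬a) = {s : every successor in {m0, m3, m4, m5, m6, m7}} = {m2, m5, m6}
A[a U AX ¬a]: least fixpoint, start Z0 = Sat(AX ¬a) = {m2, m5, m6}, add states in Sat(a) with every successor in Z. Already a fixed point.
Sat(A[a U AX ¬a]) = {m2, m5, m6}
Sat(r → A[a U AX ¬a]) = {m0, m1, m2, m4, m5, m6, m7}
AF (r → A[a U AX ¬a]): least fixpoint, start Z0 = {m0, m1, m2, m4, m5, m6, m7}, add states with every successor in Z. Already a fixed point.
Sat(AF (r → A[a U AX ¬a])) = {m0, m1, m2, m4, m5, m6, m7}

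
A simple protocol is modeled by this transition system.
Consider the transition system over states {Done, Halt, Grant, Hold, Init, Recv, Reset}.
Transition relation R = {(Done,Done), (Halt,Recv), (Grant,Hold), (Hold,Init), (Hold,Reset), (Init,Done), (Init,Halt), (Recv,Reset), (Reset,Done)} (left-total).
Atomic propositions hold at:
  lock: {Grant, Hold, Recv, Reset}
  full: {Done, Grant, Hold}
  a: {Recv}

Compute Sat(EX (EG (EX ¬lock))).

Sat(¬lock) = {Done, Halt, Init}
Sat(EX ¬lock) = {s : some successor in {Done, Halt, Init}} = {Done, Hold, Init, Reset}
EG (EX ¬lock): greatest fixpoint, start Z0 = {Done, Hold, Init, Reset}, keep only states in Sat with some successor in Z. Already a fixed point.
Sat(EG (EX ¬lock)) = {Done, Hold, Init, Reset}
Sat(EX (EG (EX ¬lock))) = {s : some successor in {Done, Hold, Init, Reset}} = {Done, Grant, Hold, Init, Recv, Reset}

{Done, Grant, Hold, Init, Recv, Reset}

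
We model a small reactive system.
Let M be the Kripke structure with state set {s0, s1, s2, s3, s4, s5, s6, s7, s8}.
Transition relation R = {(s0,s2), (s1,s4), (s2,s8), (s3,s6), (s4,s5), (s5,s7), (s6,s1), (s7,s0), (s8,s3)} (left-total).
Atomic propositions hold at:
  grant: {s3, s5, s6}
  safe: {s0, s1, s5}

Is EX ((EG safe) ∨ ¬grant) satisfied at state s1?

EG safe: greatest fixpoint, start Z0 = {s0, s1, s5}, keep only states in Sat with some successor in Z. Z1 = ∅; fixed.
Sat(EG safe) = ∅
Sat(¬grant) = {s0, s1, s2, s4, s7, s8}
Sat((EG safe) ∨ ¬grant) = {s0, s1, s2, s4, s7, s8}
Sat(EX ((EG safe) ∨ ¬grant)) = {s : some successor in {s0, s1, s2, s4, s7, s8}} = {s0, s1, s2, s5, s6, s7}
s1 ∈ Sat(EX ((EG safe) ∨ ¬grant)) = {s0, s1, s2, s5, s6, s7}, so the formula holds at s1.

Yes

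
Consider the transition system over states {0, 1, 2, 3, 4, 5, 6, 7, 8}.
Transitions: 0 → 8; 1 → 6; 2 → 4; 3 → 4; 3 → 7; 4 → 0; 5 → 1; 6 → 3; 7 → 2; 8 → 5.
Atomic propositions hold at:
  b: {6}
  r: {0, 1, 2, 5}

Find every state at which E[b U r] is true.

{0, 1, 2, 5}

E[b U r]: least fixpoint, start Z0 = Sat(r) = {0, 1, 2, 5}, add states in Sat(b) with some successor in Z. Already a fixed point.
Sat(E[b U r]) = {0, 1, 2, 5}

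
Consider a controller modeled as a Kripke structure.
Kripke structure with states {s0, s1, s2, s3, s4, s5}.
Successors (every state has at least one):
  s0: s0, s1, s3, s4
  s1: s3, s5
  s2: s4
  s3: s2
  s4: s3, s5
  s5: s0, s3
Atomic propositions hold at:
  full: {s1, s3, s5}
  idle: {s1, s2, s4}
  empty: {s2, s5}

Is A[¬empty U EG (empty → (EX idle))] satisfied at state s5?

Sat(¬empty) = {s0, s1, s3, s4}
Sat(EX idle) = {s : some successor in {s1, s2, s4}} = {s0, s2, s3}
Sat(empty → (EX idle)) = {s0, s1, s2, s3, s4}
EG (empty → (EX idle)): greatest fixpoint, start Z0 = {s0, s1, s2, s3, s4}, keep only states in Sat with some successor in Z. Already a fixed point.
Sat(EG (empty → (EX idle))) = {s0, s1, s2, s3, s4}
A[¬empty U EG (empty → (EX idle))]: least fixpoint, start Z0 = Sat(EG (empty → (EX idle))) = {s0, s1, s2, s3, s4}, add states in Sat(¬empty) with every successor in Z. Already a fixed point.
Sat(A[¬empty U EG (empty → (EX idle))]) = {s0, s1, s2, s3, s4}
s5 ∉ Sat(A[¬empty U EG (empty → (EX idle))]) = {s0, s1, s2, s3, s4}, so the formula does not hold at s5.

No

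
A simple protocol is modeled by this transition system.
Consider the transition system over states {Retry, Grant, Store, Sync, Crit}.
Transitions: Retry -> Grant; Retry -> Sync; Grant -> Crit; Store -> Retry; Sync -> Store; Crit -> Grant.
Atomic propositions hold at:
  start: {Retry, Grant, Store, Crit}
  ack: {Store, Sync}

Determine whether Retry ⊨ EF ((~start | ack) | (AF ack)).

Sat(~start) = {Sync}
Sat(~start | ack) = {Store, Sync}
AF ack: least fixpoint, start Z0 = {Store, Sync}, add states with every successor in Z. Already a fixed point.
Sat(AF ack) = {Store, Sync}
Sat((~start | ack) | (AF ack)) = {Store, Sync}
EF ((~start | ack) | (AF ack)): least fixpoint, start Z0 = {Store, Sync}, add states with some successor in Z. Z1 = {Retry, Store, Sync}; fixed.
Sat(EF ((~start | ack) | (AF ack))) = {Retry, Store, Sync}
Retry ∈ Sat(EF ((~start | ack) | (AF ack))) = {Retry, Store, Sync}, so the formula holds at Retry.

Yes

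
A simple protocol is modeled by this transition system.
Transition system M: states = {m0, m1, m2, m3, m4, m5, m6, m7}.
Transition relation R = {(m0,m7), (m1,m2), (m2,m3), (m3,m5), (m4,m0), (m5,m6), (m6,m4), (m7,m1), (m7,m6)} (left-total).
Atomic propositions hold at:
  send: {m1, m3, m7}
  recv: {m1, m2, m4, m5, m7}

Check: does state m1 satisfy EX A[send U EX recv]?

Sat(EX recv) = {s : some successor in {m1, m2, m4, m5, m7}} = {m0, m1, m3, m6, m7}
A[send U EX recv]: least fixpoint, start Z0 = Sat(EX recv) = {m0, m1, m3, m6, m7}, add states in Sat(send) with every successor in Z. Already a fixed point.
Sat(A[send U EX recv]) = {m0, m1, m3, m6, m7}
Sat(EX A[send U EX recv]) = {s : some successor in {m0, m1, m3, m6, m7}} = {m0, m2, m4, m5, m7}
m1 ∉ Sat(EX A[send U EX recv]) = {m0, m2, m4, m5, m7}, so the formula does not hold at m1.

No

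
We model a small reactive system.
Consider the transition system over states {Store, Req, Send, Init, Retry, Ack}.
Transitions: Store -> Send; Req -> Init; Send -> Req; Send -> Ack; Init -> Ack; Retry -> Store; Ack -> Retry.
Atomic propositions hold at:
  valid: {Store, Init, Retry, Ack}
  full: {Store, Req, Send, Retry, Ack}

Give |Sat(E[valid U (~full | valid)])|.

Sat(~full) = {Init}
Sat(~full | valid) = {Store, Init, Retry, Ack}
E[valid U (~full | valid)]: least fixpoint, start Z0 = Sat((~full | valid)) = {Store, Init, Retry, Ack}, add states in Sat(valid) with some successor in Z. Already a fixed point.
Sat(E[valid U (~full | valid)]) = {Store, Init, Retry, Ack}
|Sat(E[valid U (~full | valid)])| = |{Store, Init, Retry, Ack}| = 4.

4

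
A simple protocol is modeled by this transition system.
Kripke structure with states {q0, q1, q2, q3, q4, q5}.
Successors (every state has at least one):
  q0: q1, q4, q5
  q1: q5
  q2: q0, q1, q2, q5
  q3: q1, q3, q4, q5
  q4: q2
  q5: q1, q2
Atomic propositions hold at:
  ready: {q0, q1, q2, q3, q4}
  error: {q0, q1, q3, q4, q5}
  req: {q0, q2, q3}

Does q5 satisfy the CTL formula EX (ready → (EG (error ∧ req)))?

Sat(error ∧ req) = {q0, q3}
EG (error ∧ req): greatest fixpoint, start Z0 = {q0, q3}, keep only states in Sat with some successor in Z. Z1 = {q3}; fixed.
Sat(EG (error ∧ req)) = {q3}
Sat(ready → (EG (error ∧ req))) = {q3, q5}
Sat(EX (ready → (EG (error ∧ req)))) = {s : some successor in {q3, q5}} = {q0, q1, q2, q3}
q5 ∉ Sat(EX (ready → (EG (error ∧ req)))) = {q0, q1, q2, q3}, so the formula does not hold at q5.

No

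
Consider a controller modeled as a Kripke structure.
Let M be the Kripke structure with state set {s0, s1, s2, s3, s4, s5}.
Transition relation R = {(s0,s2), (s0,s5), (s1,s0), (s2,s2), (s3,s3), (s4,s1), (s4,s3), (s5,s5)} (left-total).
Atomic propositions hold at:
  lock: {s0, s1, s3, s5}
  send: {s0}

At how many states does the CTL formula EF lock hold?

EF lock: least fixpoint, start Z0 = {s0, s1, s3, s5}, add states with some successor in Z. Z1 = {s0, s1, s3, s4, s5}; fixed.
Sat(EF lock) = {s0, s1, s3, s4, s5}
|Sat(EF lock)| = |{s0, s1, s3, s4, s5}| = 5.

5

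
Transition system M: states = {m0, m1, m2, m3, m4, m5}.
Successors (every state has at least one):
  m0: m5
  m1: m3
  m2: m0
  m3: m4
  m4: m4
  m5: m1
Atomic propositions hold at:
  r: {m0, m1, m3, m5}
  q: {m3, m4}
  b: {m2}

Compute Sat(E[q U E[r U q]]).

E[r U q]: least fixpoint, start Z0 = Sat(q) = {m3, m4}, add states in Sat(r) with some successor in Z. Z1 = {m1, m3, m4}; Z2 = {m1, m3, m4, m5}; Z3 = {m0, m1, m3, m4, m5}; fixed.
Sat(E[r U q]) = {m0, m1, m3, m4, m5}
E[q U E[r U q]]: least fixpoint, start Z0 = Sat(E[r U q]) = {m0, m1, m3, m4, m5}, add states in Sat(q) with some successor in Z. Already a fixed point.
Sat(E[q U E[r U q]]) = {m0, m1, m3, m4, m5}

{m0, m1, m3, m4, m5}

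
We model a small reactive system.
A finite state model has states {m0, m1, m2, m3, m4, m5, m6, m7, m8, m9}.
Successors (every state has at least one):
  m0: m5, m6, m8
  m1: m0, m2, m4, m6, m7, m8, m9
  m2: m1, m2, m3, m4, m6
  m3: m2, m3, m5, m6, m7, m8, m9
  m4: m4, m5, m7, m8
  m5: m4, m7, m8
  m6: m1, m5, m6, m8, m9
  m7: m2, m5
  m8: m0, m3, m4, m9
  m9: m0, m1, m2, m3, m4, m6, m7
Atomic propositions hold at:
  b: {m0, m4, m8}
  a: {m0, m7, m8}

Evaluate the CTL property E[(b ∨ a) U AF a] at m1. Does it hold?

Sat(b ∨ a) = {m0, m4, m7, m8}
AF a: least fixpoint, start Z0 = {m0, m7, m8}, add states with every successor in Z. Already a fixed point.
Sat(AF a) = {m0, m7, m8}
E[(b ∨ a) U AF a]: least fixpoint, start Z0 = Sat(AF a) = {m0, m7, m8}, add states in Sat(b ∨ a) with some successor in Z. Z1 = {m0, m4, m7, m8}; fixed.
Sat(E[(b ∨ a) U AF a]) = {m0, m4, m7, m8}
m1 ∉ Sat(E[(b ∨ a) U AF a]) = {m0, m4, m7, m8}, so the formula does not hold at m1.

No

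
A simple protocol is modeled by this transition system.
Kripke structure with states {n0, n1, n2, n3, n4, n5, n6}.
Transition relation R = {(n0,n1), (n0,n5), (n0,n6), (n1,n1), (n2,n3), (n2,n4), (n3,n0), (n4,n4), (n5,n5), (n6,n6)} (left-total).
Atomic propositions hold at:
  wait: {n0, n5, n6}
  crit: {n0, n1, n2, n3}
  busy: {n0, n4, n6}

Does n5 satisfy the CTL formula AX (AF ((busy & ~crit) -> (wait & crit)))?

Sat(~crit) = {n4, n5, n6}
Sat(busy & ~crit) = {n4, n6}
Sat(wait & crit) = {n0}
Sat((busy & ~crit) -> (wait & crit)) = {n0, n1, n2, n3, n5}
AF ((busy & ~crit) -> (wait & crit)): least fixpoint, start Z0 = {n0, n1, n2, n3, n5}, add states with every successor in Z. Already a fixed point.
Sat(AF ((busy & ~crit) -> (wait & crit))) = {n0, n1, n2, n3, n5}
Sat(AX (AF ((busy & ~crit) -> (wait & crit)))) = {s : every successor in {n0, n1, n2, n3, n5}} = {n1, n3, n5}
n5 ∈ Sat(AX (AF ((busy & ~crit) -> (wait & crit)))) = {n1, n3, n5}, so the formula holds at n5.

Yes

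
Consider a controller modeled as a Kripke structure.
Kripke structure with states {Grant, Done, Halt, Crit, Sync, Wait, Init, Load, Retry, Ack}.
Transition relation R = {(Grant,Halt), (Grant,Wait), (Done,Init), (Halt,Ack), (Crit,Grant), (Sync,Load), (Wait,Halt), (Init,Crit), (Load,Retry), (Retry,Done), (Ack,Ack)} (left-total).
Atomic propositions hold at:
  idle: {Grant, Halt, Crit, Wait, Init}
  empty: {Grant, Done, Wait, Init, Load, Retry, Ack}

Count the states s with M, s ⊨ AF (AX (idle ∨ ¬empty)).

8

Sat(¬empty) = {Halt, Crit, Sync}
Sat(idle ∨ ¬empty) = {Grant, Halt, Crit, Sync, Wait, Init}
Sat(AX (idle ∨ ¬empty)) = {s : every successor in {Grant, Halt, Crit, Sync, Wait, Init}} = {Grant, Done, Crit, Wait, Init}
AF (AX (idle ∨ ¬empty)): least fixpoint, start Z0 = {Grant, Done, Crit, Wait, Init}, add states with every successor in Z. Z1 = {Grant, Done, Crit, Wait, Init, Retry}; Z2 = {Grant, Done, Crit, Wait, Init, Load, Retry}; Z3 = {Grant, Done, Crit, Sync, Wait, Init, Load, Retry}; fixed.
Sat(AF (AX (idle ∨ ¬empty))) = {Grant, Done, Crit, Sync, Wait, Init, Load, Retry}
|Sat(AF (AX (idle ∨ ¬empty)))| = |{Grant, Done, Crit, Sync, Wait, Init, Load, Retry}| = 8.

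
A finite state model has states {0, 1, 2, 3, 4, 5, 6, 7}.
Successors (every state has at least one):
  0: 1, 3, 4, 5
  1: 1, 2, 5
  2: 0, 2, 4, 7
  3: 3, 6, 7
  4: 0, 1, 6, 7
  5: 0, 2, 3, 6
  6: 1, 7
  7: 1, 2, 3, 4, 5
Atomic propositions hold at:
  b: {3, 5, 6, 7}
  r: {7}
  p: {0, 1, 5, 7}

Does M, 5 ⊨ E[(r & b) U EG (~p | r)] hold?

No

Sat(r & b) = {7}
Sat(~p) = {2, 3, 4, 6}
Sat(~p | r) = {2, 3, 4, 6, 7}
EG (~p | r): greatest fixpoint, start Z0 = {2, 3, 4, 6, 7}, keep only states in Sat with some successor in Z. Already a fixed point.
Sat(EG (~p | r)) = {2, 3, 4, 6, 7}
E[(r & b) U EG (~p | r)]: least fixpoint, start Z0 = Sat(EG (~p | r)) = {2, 3, 4, 6, 7}, add states in Sat(r & b) with some successor in Z. Already a fixed point.
Sat(E[(r & b) U EG (~p | r)]) = {2, 3, 4, 6, 7}
5 ∉ Sat(E[(r & b) U EG (~p | r)]) = {2, 3, 4, 6, 7}, so the formula does not hold at 5.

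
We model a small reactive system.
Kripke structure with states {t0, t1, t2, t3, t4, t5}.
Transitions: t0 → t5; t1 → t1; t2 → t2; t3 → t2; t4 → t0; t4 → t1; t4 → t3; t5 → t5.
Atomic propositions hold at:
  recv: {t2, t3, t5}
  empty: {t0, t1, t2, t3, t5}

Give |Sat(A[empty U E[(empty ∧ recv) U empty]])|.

Sat(empty ∧ recv) = {t2, t3, t5}
E[(empty ∧ recv) U empty]: least fixpoint, start Z0 = Sat(empty) = {t0, t1, t2, t3, t5}, add states in Sat(empty ∧ recv) with some successor in Z. Already a fixed point.
Sat(E[(empty ∧ recv) U empty]) = {t0, t1, t2, t3, t5}
A[empty U E[(empty ∧ recv) U empty]]: least fixpoint, start Z0 = Sat(E[(empty ∧ recv) U empty]) = {t0, t1, t2, t3, t5}, add states in Sat(empty) with every successor in Z. Already a fixed point.
Sat(A[empty U E[(empty ∧ recv) U empty]]) = {t0, t1, t2, t3, t5}
|Sat(A[empty U E[(empty ∧ recv) U empty]])| = |{t0, t1, t2, t3, t5}| = 5.

5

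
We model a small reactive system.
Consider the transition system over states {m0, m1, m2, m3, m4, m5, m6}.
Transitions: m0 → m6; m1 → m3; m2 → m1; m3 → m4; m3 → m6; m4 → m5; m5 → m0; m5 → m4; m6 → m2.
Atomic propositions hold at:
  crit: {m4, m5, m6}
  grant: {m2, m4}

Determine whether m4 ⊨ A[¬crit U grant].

Sat(¬crit) = {m0, m1, m2, m3}
A[¬crit U grant]: least fixpoint, start Z0 = Sat(grant) = {m2, m4}, add states in Sat(¬crit) with every successor in Z. Already a fixed point.
Sat(A[¬crit U grant]) = {m2, m4}
m4 ∈ Sat(A[¬crit U grant]) = {m2, m4}, so the formula holds at m4.

Yes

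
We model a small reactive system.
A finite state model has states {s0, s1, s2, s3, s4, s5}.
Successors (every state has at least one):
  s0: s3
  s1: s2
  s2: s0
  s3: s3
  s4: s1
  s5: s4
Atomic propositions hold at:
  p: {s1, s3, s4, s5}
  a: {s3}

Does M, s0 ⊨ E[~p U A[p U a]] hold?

Yes

Sat(~p) = {s0, s2}
A[p U a]: least fixpoint, start Z0 = Sat(a) = {s3}, add states in Sat(p) with every successor in Z. Already a fixed point.
Sat(A[p U a]) = {s3}
E[~p U A[p U a]]: least fixpoint, start Z0 = Sat(A[p U a]) = {s3}, add states in Sat(~p) with some successor in Z. Z1 = {s0, s3}; Z2 = {s0, s2, s3}; fixed.
Sat(E[~p U A[p U a]]) = {s0, s2, s3}
s0 ∈ Sat(E[~p U A[p U a]]) = {s0, s2, s3}, so the formula holds at s0.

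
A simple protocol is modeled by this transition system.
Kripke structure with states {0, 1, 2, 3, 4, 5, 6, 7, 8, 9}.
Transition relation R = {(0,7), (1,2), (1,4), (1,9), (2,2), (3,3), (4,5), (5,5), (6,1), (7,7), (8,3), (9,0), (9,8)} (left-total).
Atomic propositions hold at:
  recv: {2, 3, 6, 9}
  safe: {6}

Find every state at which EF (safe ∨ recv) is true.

{1, 2, 3, 6, 8, 9}

Sat(safe ∨ recv) = {2, 3, 6, 9}
EF (safe ∨ recv): least fixpoint, start Z0 = {2, 3, 6, 9}, add states with some successor in Z. Z1 = {1, 2, 3, 6, 8, 9}; fixed.
Sat(EF (safe ∨ recv)) = {1, 2, 3, 6, 8, 9}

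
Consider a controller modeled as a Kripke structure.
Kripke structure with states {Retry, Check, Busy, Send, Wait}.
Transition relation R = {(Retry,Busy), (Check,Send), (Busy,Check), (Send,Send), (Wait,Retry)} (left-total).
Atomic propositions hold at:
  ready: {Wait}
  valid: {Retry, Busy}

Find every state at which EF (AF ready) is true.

AF ready: least fixpoint, start Z0 = {Wait}, add states with every successor in Z. Already a fixed point.
Sat(AF ready) = {Wait}
EF (AF ready): least fixpoint, start Z0 = {Wait}, add states with some successor in Z. Already a fixed point.
Sat(EF (AF ready)) = {Wait}

{Wait}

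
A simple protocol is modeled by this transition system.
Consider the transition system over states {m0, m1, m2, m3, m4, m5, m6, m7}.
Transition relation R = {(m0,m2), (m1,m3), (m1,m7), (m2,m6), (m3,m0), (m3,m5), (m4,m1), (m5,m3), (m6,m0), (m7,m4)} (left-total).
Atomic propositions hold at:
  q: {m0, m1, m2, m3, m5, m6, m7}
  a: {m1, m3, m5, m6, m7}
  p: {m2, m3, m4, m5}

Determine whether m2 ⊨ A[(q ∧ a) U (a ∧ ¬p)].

No

Sat(q ∧ a) = {m1, m3, m5, m6, m7}
Sat(¬p) = {m0, m1, m6, m7}
Sat(a ∧ ¬p) = {m1, m6, m7}
A[(q ∧ a) U (a ∧ ¬p)]: least fixpoint, start Z0 = Sat((a ∧ ¬p)) = {m1, m6, m7}, add states in Sat(q ∧ a) with every successor in Z. Already a fixed point.
Sat(A[(q ∧ a) U (a ∧ ¬p)]) = {m1, m6, m7}
m2 ∉ Sat(A[(q ∧ a) U (a ∧ ¬p)]) = {m1, m6, m7}, so the formula does not hold at m2.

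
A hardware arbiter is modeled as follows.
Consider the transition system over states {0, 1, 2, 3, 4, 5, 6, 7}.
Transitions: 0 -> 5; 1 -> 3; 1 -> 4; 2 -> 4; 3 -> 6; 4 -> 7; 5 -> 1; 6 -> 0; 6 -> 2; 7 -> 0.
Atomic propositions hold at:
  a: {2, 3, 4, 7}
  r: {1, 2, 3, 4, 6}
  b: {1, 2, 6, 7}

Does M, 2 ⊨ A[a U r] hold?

A[a U r]: least fixpoint, start Z0 = Sat(r) = {1, 2, 3, 4, 6}, add states in Sat(a) with every successor in Z. Already a fixed point.
Sat(A[a U r]) = {1, 2, 3, 4, 6}
2 ∈ Sat(A[a U r]) = {1, 2, 3, 4, 6}, so the formula holds at 2.

Yes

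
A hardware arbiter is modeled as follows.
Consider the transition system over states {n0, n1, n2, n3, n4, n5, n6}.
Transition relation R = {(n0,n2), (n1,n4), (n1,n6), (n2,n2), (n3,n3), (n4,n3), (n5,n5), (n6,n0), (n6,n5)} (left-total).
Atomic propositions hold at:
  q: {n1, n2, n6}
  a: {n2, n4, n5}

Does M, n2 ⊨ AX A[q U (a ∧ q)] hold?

Sat(a ∧ q) = {n2}
A[q U (a ∧ q)]: least fixpoint, start Z0 = Sat((a ∧ q)) = {n2}, add states in Sat(q) with every successor in Z. Already a fixed point.
Sat(A[q U (a ∧ q)]) = {n2}
Sat(AX A[q U (a ∧ q)]) = {s : every successor in {n2}} = {n0, n2}
n2 ∈ Sat(AX A[q U (a ∧ q)]) = {n0, n2}, so the formula holds at n2.

Yes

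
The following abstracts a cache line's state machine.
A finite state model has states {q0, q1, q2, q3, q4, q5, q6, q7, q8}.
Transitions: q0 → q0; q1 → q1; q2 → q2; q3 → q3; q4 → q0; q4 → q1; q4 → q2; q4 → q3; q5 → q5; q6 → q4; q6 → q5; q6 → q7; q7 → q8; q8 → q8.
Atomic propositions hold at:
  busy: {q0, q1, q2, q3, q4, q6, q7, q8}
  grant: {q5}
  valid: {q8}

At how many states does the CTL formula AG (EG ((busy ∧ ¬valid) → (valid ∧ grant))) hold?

2

Sat(¬valid) = {q0, q1, q2, q3, q4, q5, q6, q7}
Sat(busy ∧ ¬valid) = {q0, q1, q2, q3, q4, q6, q7}
Sat(valid ∧ grant) = ∅
Sat((busy ∧ ¬valid) → (valid ∧ grant)) = {q5, q8}
EG ((busy ∧ ¬valid) → (valid ∧ grant)): greatest fixpoint, start Z0 = {q5, q8}, keep only states in Sat with some successor in Z. Already a fixed point.
Sat(EG ((busy ∧ ¬valid) → (valid ∧ grant))) = {q5, q8}
AG (EG ((busy ∧ ¬valid) → (valid ∧ grant))): greatest fixpoint, start Z0 = {q5, q8}, keep only states in Sat with every successor in Z. Already a fixed point.
Sat(AG (EG ((busy ∧ ¬valid) → (valid ∧ grant)))) = {q5, q8}
|Sat(AG (EG ((busy ∧ ¬valid) → (valid ∧ grant))))| = |{q5, q8}| = 2.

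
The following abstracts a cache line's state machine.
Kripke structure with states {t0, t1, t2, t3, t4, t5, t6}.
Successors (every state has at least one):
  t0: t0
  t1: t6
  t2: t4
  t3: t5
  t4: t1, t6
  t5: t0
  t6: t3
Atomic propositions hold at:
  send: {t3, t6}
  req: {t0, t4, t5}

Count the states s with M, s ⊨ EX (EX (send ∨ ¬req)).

Sat(¬req) = {t1, t2, t3, t6}
Sat(send ∨ ¬req) = {t1, t2, t3, t6}
Sat(EX (send ∨ ¬req)) = {s : some successor in {t1, t2, t3, t6}} = {t1, t4, t6}
Sat(EX (EX (send ∨ ¬req))) = {s : some successor in {t1, t4, t6}} = {t1, t2, t4}
|Sat(EX (EX (send ∨ ¬req)))| = |{t1, t2, t4}| = 3.

3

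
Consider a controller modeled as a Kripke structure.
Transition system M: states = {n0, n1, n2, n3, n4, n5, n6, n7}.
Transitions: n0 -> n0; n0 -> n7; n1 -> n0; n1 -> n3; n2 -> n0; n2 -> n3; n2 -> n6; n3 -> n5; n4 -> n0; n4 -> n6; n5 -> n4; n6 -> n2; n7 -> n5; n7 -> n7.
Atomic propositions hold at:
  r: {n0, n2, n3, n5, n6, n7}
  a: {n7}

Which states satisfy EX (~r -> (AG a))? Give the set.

Sat(~r) = {n1, n4}
AG a: greatest fixpoint, start Z0 = {n7}, keep only states in Sat with every successor in Z. Z1 = ∅; fixed.
Sat(AG a) = ∅
Sat(~r -> (AG a)) = {n0, n2, n3, n5, n6, n7}
Sat(EX (~r -> (AG a))) = {s : some successor in {n0, n2, n3, n5, n6, n7}} = {n0, n1, n2, n3, n4, n6, n7}

{n0, n1, n2, n3, n4, n6, n7}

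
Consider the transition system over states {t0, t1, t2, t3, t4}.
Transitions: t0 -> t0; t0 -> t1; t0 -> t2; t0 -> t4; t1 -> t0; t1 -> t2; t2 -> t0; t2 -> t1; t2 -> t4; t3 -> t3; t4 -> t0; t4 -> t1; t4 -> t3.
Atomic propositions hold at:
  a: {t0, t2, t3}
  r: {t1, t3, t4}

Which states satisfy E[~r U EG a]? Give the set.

{t0, t2, t3}

Sat(~r) = {t0, t2}
EG a: greatest fixpoint, start Z0 = {t0, t2, t3}, keep only states in Sat with some successor in Z. Already a fixed point.
Sat(EG a) = {t0, t2, t3}
E[~r U EG a]: least fixpoint, start Z0 = Sat(EG a) = {t0, t2, t3}, add states in Sat(~r) with some successor in Z. Already a fixed point.
Sat(E[~r U EG a]) = {t0, t2, t3}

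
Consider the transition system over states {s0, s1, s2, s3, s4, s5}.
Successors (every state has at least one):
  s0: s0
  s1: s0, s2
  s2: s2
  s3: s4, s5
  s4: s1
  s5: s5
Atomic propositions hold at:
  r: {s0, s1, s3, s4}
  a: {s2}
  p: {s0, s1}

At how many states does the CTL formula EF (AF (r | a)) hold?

Sat(r | a) = {s0, s1, s2, s3, s4}
AF (r | a): least fixpoint, start Z0 = {s0, s1, s2, s3, s4}, add states with every successor in Z. Already a fixed point.
Sat(AF (r | a)) = {s0, s1, s2, s3, s4}
EF (AF (r | a)): least fixpoint, start Z0 = {s0, s1, s2, s3, s4}, add states with some successor in Z. Already a fixed point.
Sat(EF (AF (r | a))) = {s0, s1, s2, s3, s4}
|Sat(EF (AF (r | a)))| = |{s0, s1, s2, s3, s4}| = 5.

5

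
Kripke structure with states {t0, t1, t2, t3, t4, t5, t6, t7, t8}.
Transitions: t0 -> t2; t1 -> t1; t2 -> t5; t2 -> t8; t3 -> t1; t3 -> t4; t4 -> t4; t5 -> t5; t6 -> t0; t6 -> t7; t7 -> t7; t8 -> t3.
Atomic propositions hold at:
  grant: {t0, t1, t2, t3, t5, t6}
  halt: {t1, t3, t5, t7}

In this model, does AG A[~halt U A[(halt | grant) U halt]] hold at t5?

Yes

Sat(~halt) = {t0, t2, t4, t6, t8}
Sat(halt | grant) = {t0, t1, t2, t3, t5, t6, t7}
A[(halt | grant) U halt]: least fixpoint, start Z0 = Sat(halt) = {t1, t3, t5, t7}, add states in Sat(halt | grant) with every successor in Z. Already a fixed point.
Sat(A[(halt | grant) U halt]) = {t1, t3, t5, t7}
A[~halt U A[(halt | grant) U halt]]: least fixpoint, start Z0 = Sat(A[(halt | grant) U halt]) = {t1, t3, t5, t7}, add states in Sat(~halt) with every successor in Z. Z1 = {t1, t3, t5, t7, t8}; Z2 = {t1, t2, t3, t5, t7, t8}; Z3 = {t0, t1, t2, t3, t5, t7, t8}; Z4 = {t0, t1, t2, t3, t5, t6, t7, t8}; fixed.
Sat(A[~halt U A[(halt | grant) U halt]]) = {t0, t1, t2, t3, t5, t6, t7, t8}
AG A[~halt U A[(halt | grant) U halt]]: greatest fixpoint, start Z0 = {t0, t1, t2, t3, t5, t6, t7, t8}, keep only states in Sat with every successor in Z. Z1 = {t0, t1, t2, t5, t6, t7, t8}; Z2 = {t0, t1, t2, t5, t6, t7}; Z3 = {t0, t1, t5, t6, t7}; Z4 = {t1, t5, t6, t7}; Z5 = {t1, t5, t7}; fixed.
Sat(AG A[~halt U A[(halt | grant) U halt]]) = {t1, t5, t7}
t5 ∈ Sat(AG A[~halt U A[(halt | grant) U halt]]) = {t1, t5, t7}, so the formula holds at t5.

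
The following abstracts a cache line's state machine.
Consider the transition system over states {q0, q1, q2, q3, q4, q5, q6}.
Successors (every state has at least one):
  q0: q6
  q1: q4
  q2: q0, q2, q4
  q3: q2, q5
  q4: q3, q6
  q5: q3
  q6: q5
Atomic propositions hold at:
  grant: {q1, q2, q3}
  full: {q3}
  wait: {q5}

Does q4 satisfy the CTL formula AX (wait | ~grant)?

No

Sat(~grant) = {q0, q4, q5, q6}
Sat(wait | ~grant) = {q0, q4, q5, q6}
Sat(AX (wait | ~grant)) = {s : every successor in {q0, q4, q5, q6}} = {q0, q1, q6}
q4 ∉ Sat(AX (wait | ~grant)) = {q0, q1, q6}, so the formula does not hold at q4.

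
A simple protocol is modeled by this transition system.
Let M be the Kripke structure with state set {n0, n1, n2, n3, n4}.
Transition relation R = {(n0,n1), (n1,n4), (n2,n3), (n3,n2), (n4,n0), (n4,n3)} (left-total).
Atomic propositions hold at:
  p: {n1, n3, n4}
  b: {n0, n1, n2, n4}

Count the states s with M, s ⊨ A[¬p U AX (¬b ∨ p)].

Sat(¬p) = {n0, n2}
Sat(¬b) = {n3}
Sat(¬b ∨ p) = {n1, n3, n4}
Sat(AX (¬b ∨ p)) = {s : every successor in {n1, n3, n4}} = {n0, n1, n2}
A[¬p U AX (¬b ∨ p)]: least fixpoint, start Z0 = Sat(AX (¬b ∨ p)) = {n0, n1, n2}, add states in Sat(¬p) with every successor in Z. Already a fixed point.
Sat(A[¬p U AX (¬b ∨ p)]) = {n0, n1, n2}
|Sat(A[¬p U AX (¬b ∨ p)])| = |{n0, n1, n2}| = 3.

3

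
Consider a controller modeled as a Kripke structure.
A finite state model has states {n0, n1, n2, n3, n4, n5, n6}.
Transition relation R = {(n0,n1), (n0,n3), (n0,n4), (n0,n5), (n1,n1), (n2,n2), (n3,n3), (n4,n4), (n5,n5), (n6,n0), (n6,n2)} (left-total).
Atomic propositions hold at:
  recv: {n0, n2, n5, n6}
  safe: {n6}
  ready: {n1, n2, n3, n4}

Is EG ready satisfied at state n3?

EG ready: greatest fixpoint, start Z0 = {n1, n2, n3, n4}, keep only states in Sat with some successor in Z. Already a fixed point.
Sat(EG ready) = {n1, n2, n3, n4}
n3 ∈ Sat(EG ready) = {n1, n2, n3, n4}, so the formula holds at n3.

Yes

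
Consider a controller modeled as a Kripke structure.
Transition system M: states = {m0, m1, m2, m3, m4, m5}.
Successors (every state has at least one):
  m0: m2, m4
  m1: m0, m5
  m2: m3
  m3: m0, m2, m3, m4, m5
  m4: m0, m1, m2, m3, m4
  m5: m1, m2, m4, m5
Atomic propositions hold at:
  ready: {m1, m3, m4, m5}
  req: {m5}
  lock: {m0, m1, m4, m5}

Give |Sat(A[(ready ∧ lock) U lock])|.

4

Sat(ready ∧ lock) = {m1, m4, m5}
A[(ready ∧ lock) U lock]: least fixpoint, start Z0 = Sat(lock) = {m0, m1, m4, m5}, add states in Sat(ready ∧ lock) with every successor in Z. Already a fixed point.
Sat(A[(ready ∧ lock) U lock]) = {m0, m1, m4, m5}
|Sat(A[(ready ∧ lock) U lock])| = |{m0, m1, m4, m5}| = 4.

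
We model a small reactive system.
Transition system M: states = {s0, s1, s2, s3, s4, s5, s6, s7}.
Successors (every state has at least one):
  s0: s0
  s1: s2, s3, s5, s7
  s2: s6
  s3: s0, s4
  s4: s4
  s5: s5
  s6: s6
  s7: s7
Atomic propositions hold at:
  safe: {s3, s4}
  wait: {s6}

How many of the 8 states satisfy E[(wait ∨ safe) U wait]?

Sat(wait ∨ safe) = {s3, s4, s6}
E[(wait ∨ safe) U wait]: least fixpoint, start Z0 = Sat(wait) = {s6}, add states in Sat(wait ∨ safe) with some successor in Z. Already a fixed point.
Sat(E[(wait ∨ safe) U wait]) = {s6}
|Sat(E[(wait ∨ safe) U wait])| = |{s6}| = 1.

1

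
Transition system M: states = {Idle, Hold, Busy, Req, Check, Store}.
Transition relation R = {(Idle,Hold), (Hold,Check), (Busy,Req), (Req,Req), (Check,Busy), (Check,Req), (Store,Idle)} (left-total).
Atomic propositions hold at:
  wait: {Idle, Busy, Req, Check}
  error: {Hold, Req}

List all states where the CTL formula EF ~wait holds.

{Idle, Hold, Store}

Sat(~wait) = {Hold, Store}
EF ~wait: least fixpoint, start Z0 = {Hold, Store}, add states with some successor in Z. Z1 = {Idle, Hold, Store}; fixed.
Sat(EF ~wait) = {Idle, Hold, Store}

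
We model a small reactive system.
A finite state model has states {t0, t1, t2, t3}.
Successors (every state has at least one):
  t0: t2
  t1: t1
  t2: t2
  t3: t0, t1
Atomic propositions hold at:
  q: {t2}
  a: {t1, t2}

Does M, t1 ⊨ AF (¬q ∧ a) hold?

Yes

Sat(¬q) = {t0, t1, t3}
Sat(¬q ∧ a) = {t1}
AF (¬q ∧ a): least fixpoint, start Z0 = {t1}, add states with every successor in Z. Already a fixed point.
Sat(AF (¬q ∧ a)) = {t1}
t1 ∈ Sat(AF (¬q ∧ a)) = {t1}, so the formula holds at t1.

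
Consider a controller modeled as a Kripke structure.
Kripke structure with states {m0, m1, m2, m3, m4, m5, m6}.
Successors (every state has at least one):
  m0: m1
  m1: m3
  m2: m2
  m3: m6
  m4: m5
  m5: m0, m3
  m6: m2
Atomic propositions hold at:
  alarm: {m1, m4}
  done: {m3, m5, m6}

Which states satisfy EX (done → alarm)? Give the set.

{m0, m2, m5, m6}

Sat(done → alarm) = {m0, m1, m2, m4}
Sat(EX (done → alarm)) = {s : some successor in {m0, m1, m2, m4}} = {m0, m2, m5, m6}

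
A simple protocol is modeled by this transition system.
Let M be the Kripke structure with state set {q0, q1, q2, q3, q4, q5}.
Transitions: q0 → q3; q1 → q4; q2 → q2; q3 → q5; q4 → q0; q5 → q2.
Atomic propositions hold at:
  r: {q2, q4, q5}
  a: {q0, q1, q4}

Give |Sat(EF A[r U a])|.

3

A[r U a]: least fixpoint, start Z0 = Sat(a) = {q0, q1, q4}, add states in Sat(r) with every successor in Z. Already a fixed point.
Sat(A[r U a]) = {q0, q1, q4}
EF A[r U a]: least fixpoint, start Z0 = {q0, q1, q4}, add states with some successor in Z. Already a fixed point.
Sat(EF A[r U a]) = {q0, q1, q4}
|Sat(EF A[r U a])| = |{q0, q1, q4}| = 3.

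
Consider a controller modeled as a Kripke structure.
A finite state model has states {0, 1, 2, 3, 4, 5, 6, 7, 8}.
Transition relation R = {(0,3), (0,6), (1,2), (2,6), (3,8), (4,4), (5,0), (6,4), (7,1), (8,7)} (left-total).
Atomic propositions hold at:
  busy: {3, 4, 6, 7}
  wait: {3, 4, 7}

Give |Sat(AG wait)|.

AG wait: greatest fixpoint, start Z0 = {3, 4, 7}, keep only states in Sat with every successor in Z. Z1 = {4}; fixed.
Sat(AG wait) = {4}
|Sat(AG wait)| = |{4}| = 1.

1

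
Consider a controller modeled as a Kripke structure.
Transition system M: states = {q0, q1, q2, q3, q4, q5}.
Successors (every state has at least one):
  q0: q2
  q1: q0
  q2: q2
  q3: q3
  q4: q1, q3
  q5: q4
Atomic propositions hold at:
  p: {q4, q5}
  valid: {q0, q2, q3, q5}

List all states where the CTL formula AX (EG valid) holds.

EG valid: greatest fixpoint, start Z0 = {q0, q2, q3, q5}, keep only states in Sat with some successor in Z. Z1 = {q0, q2, q3}; fixed.
Sat(EG valid) = {q0, q2, q3}
Sat(AX (EG valid)) = {s : every successor in {q0, q2, q3}} = {q0, q1, q2, q3}

{q0, q1, q2, q3}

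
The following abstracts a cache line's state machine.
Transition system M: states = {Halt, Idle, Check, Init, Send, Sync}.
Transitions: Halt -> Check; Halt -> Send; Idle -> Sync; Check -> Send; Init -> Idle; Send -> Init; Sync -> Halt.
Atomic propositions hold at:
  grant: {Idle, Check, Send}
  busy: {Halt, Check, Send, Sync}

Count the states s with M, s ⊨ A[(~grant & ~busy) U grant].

Sat(~grant) = {Halt, Init, Sync}
Sat(~busy) = {Idle, Init}
Sat(~grant & ~busy) = {Init}
A[(~grant & ~busy) U grant]: least fixpoint, start Z0 = Sat(grant) = {Idle, Check, Send}, add states in Sat(~grant & ~busy) with every successor in Z. Z1 = {Idle, Check, Init, Send}; fixed.
Sat(A[(~grant & ~busy) U grant]) = {Idle, Check, Init, Send}
|Sat(A[(~grant & ~busy) U grant])| = |{Idle, Check, Init, Send}| = 4.

4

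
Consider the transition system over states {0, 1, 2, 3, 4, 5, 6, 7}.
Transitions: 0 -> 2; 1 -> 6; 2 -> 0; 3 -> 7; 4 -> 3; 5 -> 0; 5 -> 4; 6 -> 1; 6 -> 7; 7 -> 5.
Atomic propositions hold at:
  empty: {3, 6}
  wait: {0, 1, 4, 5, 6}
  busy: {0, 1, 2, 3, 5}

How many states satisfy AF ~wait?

Sat(~wait) = {2, 3, 7}
AF ~wait: least fixpoint, start Z0 = {2, 3, 7}, add states with every successor in Z. Z1 = {0, 2, 3, 4, 7}; Z2 = {0, 2, 3, 4, 5, 7}; fixed.
Sat(AF ~wait) = {0, 2, 3, 4, 5, 7}
|Sat(AF ~wait)| = |{0, 2, 3, 4, 5, 7}| = 6.

6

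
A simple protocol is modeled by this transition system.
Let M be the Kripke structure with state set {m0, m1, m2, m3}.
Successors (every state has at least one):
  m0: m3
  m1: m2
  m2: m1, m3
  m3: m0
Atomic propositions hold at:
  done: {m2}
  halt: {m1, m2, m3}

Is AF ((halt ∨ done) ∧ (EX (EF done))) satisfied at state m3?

No

Sat(halt ∨ done) = {m1, m2, m3}
EF done: least fixpoint, start Z0 = {m2}, add states with some successor in Z. Z1 = {m1, m2}; fixed.
Sat(EF done) = {m1, m2}
Sat(EX (EF done)) = {s : some successor in {m1, m2}} = {m1, m2}
Sat((halt ∨ done) ∧ (EX (EF done))) = {m1, m2}
AF ((halt ∨ done) ∧ (EX (EF done))): least fixpoint, start Z0 = {m1, m2}, add states with every successor in Z. Already a fixed point.
Sat(AF ((halt ∨ done) ∧ (EX (EF done)))) = {m1, m2}
m3 ∉ Sat(AF ((halt ∨ done) ∧ (EX (EF done)))) = {m1, m2}, so the formula does not hold at m3.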